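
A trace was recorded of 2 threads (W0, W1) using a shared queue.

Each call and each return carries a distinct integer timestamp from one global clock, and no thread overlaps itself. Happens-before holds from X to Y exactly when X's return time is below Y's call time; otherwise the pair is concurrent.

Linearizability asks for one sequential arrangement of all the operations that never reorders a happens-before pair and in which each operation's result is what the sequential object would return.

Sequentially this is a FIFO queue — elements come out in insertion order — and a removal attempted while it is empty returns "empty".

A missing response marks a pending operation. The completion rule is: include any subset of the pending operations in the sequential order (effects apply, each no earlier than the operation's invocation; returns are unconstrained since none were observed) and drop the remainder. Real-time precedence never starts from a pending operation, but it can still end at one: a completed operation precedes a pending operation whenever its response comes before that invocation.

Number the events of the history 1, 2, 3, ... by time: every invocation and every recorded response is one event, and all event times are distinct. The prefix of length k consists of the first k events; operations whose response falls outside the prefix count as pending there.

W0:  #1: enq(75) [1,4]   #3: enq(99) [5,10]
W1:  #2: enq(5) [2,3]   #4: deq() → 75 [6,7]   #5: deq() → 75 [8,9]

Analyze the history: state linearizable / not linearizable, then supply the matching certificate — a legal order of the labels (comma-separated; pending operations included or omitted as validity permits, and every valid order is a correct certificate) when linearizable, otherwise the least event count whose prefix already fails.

through event 8 a valid linearization exists; event 9 (#5 responding at time 9) ends that
real-time-consistent orders of the 4 completed operations: 2 — all fail the queue replay
every completion of the 1 pending operation (#3) was checked; none linearizes
sample order #1, #2, #4, #5 (pending dropped) stalls at step 4 — #5 deq() → 75 has no legal effect
sample order #2, #1, #4, #5 (pending dropped) stalls at step 3 — #4 deq() → 75 has no legal effect

not linearizable — minimal violating prefix: 9 events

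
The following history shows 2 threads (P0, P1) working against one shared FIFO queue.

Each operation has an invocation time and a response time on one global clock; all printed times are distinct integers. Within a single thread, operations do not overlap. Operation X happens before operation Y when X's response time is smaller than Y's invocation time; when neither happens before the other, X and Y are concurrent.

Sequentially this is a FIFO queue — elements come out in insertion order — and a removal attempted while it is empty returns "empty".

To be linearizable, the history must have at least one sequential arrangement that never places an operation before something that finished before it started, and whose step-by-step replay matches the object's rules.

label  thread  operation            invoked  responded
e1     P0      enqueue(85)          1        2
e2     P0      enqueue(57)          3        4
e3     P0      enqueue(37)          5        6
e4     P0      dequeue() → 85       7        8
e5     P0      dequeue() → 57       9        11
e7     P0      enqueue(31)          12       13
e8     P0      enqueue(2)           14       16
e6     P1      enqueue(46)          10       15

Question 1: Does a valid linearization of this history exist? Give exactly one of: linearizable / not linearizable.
linearizable

a witness: e1, e2, e3, e4, e5, e6, e7, e8
1. e1 enqueue(85), leaving queue <85>
2. e2 enqueue(57), leaving queue <85,57>
3. e3 enqueue(37), leaving queue <85,57,37>
4. e4 dequeue() → 85, leaving queue <57,37>
5. e5 dequeue() → 57, leaving queue <37>
6. e6 enqueue(46), leaving queue <37,46>
7. e7 enqueue(31), leaving queue <37,46,31>
8. e8 enqueue(2), leaving queue <37,46,31,2>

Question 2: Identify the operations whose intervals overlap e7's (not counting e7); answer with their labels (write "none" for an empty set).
e6

e7 spans [12,13]: anything still running between times 12 and 13 counts as concurrent
e1 [1,2]: before
e2 [3,4]: before
e3 [5,6]: before
e4 [7,8]: before
e5 [9,11]: before
e6 [10,15]: concurrent
e8 [14,16]: after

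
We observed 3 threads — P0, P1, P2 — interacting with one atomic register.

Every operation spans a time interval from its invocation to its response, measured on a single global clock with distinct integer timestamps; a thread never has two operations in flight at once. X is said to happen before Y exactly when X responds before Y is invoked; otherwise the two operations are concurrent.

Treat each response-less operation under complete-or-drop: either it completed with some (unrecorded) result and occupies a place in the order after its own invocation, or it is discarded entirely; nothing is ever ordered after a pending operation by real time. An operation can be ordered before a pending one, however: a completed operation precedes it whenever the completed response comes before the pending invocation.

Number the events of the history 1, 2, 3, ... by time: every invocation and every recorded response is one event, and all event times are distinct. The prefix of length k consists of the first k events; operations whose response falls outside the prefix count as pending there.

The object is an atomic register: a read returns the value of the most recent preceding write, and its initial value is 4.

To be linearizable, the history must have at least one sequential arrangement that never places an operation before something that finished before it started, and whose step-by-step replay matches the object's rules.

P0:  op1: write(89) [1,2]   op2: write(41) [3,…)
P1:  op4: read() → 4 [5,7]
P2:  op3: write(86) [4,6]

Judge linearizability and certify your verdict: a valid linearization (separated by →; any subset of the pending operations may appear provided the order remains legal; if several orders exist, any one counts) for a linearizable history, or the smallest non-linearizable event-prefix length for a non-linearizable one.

the violation lands at event 7, op4's response at time 7: events 1..6 linearize, events 1..7 do not
every one of the 2 real-time-consistent orders over 3 completed atomic register ops fails the sequential spec
every completion of the 1 pending operation (op2) was checked; none linearizes
sample order op1, op3, op4 (pending dropped) stalls at step 3 — op4 read() → 4 has no legal effect
sample order op1, op4, op3 (pending dropped) stalls at step 2 — op4 read() → 4 has no legal effect

not linearizable — minimal violating prefix: 7 events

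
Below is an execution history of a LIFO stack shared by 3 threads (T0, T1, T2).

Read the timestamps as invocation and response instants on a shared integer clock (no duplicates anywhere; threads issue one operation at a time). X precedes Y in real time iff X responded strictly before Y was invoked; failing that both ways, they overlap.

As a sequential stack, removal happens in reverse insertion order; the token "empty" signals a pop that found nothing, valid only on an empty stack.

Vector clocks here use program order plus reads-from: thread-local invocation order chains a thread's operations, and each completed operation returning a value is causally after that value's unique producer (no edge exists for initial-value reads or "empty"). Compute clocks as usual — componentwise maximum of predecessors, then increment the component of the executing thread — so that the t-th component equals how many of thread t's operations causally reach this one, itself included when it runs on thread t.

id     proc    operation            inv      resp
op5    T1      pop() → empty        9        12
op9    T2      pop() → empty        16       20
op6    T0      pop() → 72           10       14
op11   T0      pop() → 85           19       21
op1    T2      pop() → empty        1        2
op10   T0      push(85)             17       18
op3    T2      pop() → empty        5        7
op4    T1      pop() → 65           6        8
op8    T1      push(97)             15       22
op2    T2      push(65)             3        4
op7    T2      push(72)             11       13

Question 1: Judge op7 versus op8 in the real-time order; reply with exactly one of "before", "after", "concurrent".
Answer: before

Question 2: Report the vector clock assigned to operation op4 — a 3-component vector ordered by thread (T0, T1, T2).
Answer: (0, 1, 2)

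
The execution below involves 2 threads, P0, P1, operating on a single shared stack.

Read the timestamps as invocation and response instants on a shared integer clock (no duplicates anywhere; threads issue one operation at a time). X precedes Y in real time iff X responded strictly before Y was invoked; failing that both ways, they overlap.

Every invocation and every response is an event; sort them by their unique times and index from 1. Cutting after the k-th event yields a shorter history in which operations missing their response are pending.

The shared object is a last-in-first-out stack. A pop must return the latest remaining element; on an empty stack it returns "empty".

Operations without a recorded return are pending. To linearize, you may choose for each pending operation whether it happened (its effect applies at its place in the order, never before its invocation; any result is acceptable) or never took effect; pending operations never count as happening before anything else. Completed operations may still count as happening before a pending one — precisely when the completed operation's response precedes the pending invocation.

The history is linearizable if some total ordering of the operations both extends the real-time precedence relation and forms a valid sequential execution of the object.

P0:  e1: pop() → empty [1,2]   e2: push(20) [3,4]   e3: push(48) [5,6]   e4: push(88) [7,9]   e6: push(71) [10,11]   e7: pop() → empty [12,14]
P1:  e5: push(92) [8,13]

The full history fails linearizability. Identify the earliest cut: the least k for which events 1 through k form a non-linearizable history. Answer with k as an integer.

events 1..13 are linearizable, e.g. via e1, e2, e3, e4, e5, e6:
1. e1 pop() → empty, leaving stack <>
2. e2 push(20), leaving stack <20>
3. e3 push(48), leaving stack <20,48>
4. e4 push(88), leaving stack <20,48,88>
5. e5 push(92), leaving stack <20,48,88,92>
6. e6 push(71), leaving stack <20,48,88,92,71>
include event 14 — e7 responding at 14 — and every candidate order breaks
one such order, e1, e2, e3, e4, e5, e6, e7, breaks at step 7 where e7 pop() → empty is illegal
one such order, e1, e2, e3, e4, e6, e5, e7, breaks at step 7 where e7 pop() → empty is illegal

14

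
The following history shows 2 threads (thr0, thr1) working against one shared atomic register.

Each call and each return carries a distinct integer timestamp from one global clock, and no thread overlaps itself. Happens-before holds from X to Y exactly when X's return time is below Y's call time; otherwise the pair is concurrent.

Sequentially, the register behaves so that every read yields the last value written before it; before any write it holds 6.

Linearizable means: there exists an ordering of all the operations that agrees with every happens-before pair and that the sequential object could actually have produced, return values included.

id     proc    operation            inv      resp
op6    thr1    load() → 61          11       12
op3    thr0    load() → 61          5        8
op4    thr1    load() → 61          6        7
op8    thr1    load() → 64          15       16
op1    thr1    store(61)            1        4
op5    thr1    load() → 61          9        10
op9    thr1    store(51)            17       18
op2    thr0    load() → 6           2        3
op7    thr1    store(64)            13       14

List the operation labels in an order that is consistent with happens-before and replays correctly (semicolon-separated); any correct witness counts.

1. op2 load() → 6, leaving value 6
2. op1 store(61), leaving value 61
3. op3 load() → 61, leaving value 61
4. op4 load() → 61, leaving value 61
5. op5 load() → 61, leaving value 61
6. op6 load() → 61, leaving value 61
7. op7 store(64), leaving value 64
8. op8 load() → 64, leaving value 64
9. op9 store(51), leaving value 51

op2; op1; op3; op4; op5; op6; op7; op8; op9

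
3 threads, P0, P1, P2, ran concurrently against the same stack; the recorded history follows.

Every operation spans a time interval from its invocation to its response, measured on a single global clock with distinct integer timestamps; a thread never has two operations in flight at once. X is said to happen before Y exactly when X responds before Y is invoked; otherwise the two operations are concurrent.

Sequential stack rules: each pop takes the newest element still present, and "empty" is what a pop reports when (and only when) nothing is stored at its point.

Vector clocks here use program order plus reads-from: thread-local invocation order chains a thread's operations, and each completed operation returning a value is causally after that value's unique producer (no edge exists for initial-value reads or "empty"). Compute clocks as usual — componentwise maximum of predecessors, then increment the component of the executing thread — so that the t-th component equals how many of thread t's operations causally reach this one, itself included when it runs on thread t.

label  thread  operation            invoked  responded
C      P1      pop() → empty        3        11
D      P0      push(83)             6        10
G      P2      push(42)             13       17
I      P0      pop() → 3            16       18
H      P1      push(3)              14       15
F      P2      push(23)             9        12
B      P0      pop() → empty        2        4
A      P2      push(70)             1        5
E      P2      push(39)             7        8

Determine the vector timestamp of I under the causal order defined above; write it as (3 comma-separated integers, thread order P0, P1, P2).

invoked at 1, A has no predecessors; its own P2 bump gives (0, 0, 1)
invoked at 3, C has no predecessors; its own P1 bump gives (0, 1, 0)
invoked at 2, B has no predecessors; its own P0 bump gives (1, 0, 0)
VC(E, invoked at 7): max of VC(A)=(0, 0, 1), then +1 on thread P2 → (0, 0, 2)
VC(H, invoked at 14): max of VC(C)=(0, 1, 0), then +1 on thread P1 → (0, 2, 0)
VC(D, invoked at 6): max of VC(B)=(1, 0, 0), then +1 on thread P0 → (2, 0, 0)
VC(F, invoked at 9): max of VC(E)=(0, 0, 2), then +1 on thread P2 → (0, 0, 3)
VC(G, invoked at 13): max of VC(F)=(0, 0, 3), then +1 on thread P2 → (0, 0, 4)
VC(I, invoked at 16): max of VC(D)=(2, 0, 0), VC(H)=(0, 2, 0), then +1 on thread P0 → (3, 2, 0)
target: VC(I) = (3, 2, 0)

(3, 2, 0)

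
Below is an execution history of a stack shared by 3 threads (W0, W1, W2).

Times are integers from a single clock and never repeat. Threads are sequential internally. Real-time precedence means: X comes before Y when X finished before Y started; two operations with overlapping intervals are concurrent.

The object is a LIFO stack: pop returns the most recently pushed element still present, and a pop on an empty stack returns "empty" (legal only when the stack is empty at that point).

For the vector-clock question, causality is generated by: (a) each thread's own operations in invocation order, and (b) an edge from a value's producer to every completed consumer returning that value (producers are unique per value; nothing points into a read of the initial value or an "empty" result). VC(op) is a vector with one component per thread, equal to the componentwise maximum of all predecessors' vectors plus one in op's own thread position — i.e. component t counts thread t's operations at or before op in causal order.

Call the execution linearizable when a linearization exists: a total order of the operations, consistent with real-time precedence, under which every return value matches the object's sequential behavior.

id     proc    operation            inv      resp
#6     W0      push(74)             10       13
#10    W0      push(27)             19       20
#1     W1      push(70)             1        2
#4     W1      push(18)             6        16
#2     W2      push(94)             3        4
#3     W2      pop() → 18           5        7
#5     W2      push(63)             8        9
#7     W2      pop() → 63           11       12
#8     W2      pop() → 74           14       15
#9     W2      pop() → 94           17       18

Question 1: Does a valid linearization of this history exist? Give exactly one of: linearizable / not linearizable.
linearizable

a witness: #1, #2, #4, #3, #5, #7, #6, #8, #9, #10
step 1: #1 push(70) — stack <70>
step 2: #2 push(94) — stack <70,94>
step 3: #4 push(18) — stack <70,94,18>
step 4: #3 pop() → 18 — stack <70,94>
step 5: #5 push(63) — stack <70,94,63>
step 6: #7 pop() → 63 — stack <70,94>
step 7: #6 push(74) — stack <70,94,74>
step 8: #8 pop() → 74 — stack <70,94>
step 9: #9 pop() → 94 — stack <70>
step 10: #10 push(27) — stack <70,27>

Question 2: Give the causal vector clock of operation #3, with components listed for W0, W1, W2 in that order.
(0, 2, 2)

#2 (invocation 3): nothing precedes it; W2's component alone gives (0, 0, 1)
#1 (invocation 1): nothing precedes it; W1's component alone gives (0, 1, 0)
#6 (invocation 10): nothing precedes it; W0's component alone gives (1, 0, 0)
#4 (invocation 6): componentwise max over VC(#1)=(0, 1, 0), +1 at W1, giving (0, 2, 0)
#10 (invocation 19): componentwise max over VC(#6)=(1, 0, 0), +1 at W0, giving (2, 0, 0)
#3 (invocation 5): componentwise max over VC(#2)=(0, 0, 1), VC(#4)=(0, 2, 0), +1 at W2, giving (0, 2, 2)
#5 (invocation 8): componentwise max over VC(#3)=(0, 2, 2), +1 at W2, giving (0, 2, 3)
#7 (invocation 11): componentwise max over VC(#5)=(0, 2, 3), +1 at W2, giving (0, 2, 4)
#8 (invocation 14): componentwise max over VC(#6)=(1, 0, 0), VC(#7)=(0, 2, 4), +1 at W2, giving (1, 2, 5)
#9 (invocation 17): componentwise max over VC(#2)=(0, 0, 1), VC(#8)=(1, 2, 5), +1 at W2, giving (1, 2, 6)
target: VC(#3) = (0, 2, 2)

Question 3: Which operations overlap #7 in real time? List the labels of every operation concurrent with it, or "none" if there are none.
#4, #6

#7 spans [11,12]; an op avoiding the whole window 11..12 is ordered, any other is concurrent
#1 [1,2]: before
#2 [3,4]: before
#3 [5,7]: before
#4 [6,16]: concurrent
#5 [8,9]: before
#6 [10,13]: concurrent
#8 [14,15]: after
#9 [17,18]: after
#10 [19,20]: after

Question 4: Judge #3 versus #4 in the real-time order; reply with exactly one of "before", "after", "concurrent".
concurrent

#3 spans [5,7], #4 spans [6,16]
the intervals overlap in both directions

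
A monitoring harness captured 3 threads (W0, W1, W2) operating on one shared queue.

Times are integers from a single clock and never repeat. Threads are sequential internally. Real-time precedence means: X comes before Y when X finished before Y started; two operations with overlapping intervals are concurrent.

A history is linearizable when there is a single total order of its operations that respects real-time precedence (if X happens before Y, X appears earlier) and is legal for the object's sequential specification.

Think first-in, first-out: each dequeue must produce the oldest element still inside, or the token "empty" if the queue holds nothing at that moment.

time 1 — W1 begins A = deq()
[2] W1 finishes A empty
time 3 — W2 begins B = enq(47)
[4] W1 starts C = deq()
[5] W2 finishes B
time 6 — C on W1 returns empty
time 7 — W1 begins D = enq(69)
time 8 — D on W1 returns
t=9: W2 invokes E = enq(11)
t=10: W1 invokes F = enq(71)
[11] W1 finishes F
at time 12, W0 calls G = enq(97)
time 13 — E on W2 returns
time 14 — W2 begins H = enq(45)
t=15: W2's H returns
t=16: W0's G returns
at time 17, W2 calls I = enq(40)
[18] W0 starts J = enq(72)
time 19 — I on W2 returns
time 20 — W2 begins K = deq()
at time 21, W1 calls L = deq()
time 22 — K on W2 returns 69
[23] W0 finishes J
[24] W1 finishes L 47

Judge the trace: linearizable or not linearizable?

witness order: A, C, B, D, E, F, G, H, I, J, L, K
after step 1 (A deq() → empty): queue <>
after step 2 (C deq() → empty): queue <>
after step 3 (B enq(47)): queue <47>
after step 4 (D enq(69)): queue <47,69>
after step 5 (E enq(11)): queue <47,69,11>
after step 6 (F enq(71)): queue <47,69,11,71>
after step 7 (G enq(97)): queue <47,69,11,71,97>
after step 8 (H enq(45)): queue <47,69,11,71,97,45>
after step 9 (I enq(40)): queue <47,69,11,71,97,45,40>
after step 10 (J enq(72)): queue <47,69,11,71,97,45,40,72>
after step 11 (L deq() → 47): queue <69,11,71,97,45,40,72>
after step 12 (K deq() → 69): queue <11,71,97,45,40,72>

linearizable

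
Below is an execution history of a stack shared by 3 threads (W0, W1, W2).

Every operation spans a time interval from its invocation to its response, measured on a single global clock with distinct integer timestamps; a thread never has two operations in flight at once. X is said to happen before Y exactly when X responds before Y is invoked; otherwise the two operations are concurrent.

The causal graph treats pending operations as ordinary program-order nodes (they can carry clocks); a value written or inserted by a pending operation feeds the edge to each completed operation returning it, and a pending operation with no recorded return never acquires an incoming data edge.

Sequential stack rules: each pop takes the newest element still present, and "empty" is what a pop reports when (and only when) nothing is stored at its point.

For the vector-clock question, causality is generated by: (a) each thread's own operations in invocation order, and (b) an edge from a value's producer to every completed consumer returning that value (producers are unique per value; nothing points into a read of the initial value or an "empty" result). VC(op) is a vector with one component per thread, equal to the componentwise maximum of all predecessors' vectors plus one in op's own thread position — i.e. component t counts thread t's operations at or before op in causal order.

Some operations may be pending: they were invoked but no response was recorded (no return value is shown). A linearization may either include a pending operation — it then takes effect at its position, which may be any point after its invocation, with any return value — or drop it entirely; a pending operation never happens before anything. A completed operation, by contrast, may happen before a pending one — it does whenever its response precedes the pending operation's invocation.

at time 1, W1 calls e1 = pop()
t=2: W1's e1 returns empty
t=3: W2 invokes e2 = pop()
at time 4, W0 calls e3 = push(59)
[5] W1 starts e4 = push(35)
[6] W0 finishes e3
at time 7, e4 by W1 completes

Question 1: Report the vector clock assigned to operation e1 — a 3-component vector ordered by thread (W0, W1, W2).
(0, 1, 0)

VC(e2, invoked at 3): no causal predecessors; +1 on W2 → (0, 0, 1)
VC(e1, invoked at 1): no causal predecessors; +1 on W1 → (0, 1, 0)
VC(e3, invoked at 4): no causal predecessors; +1 on W0 → (1, 0, 0)
invoked at 5, e4 merges VC(e1)=(0, 1, 0) and bumps W1's slot → (0, 2, 0)
target: VC(e1) = (0, 1, 0)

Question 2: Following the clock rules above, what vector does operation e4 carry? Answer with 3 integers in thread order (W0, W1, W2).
(0, 2, 0)

invoked at 3, e2 has no predecessors; its own W2 bump gives (0, 0, 1)
invoked at 1, e1 has no predecessors; its own W1 bump gives (0, 1, 0)
invoked at 4, e3 has no predecessors; its own W0 bump gives (1, 0, 0)
VC(e4, invoked at 5): max of VC(e1)=(0, 1, 0), then +1 on thread W1 → (0, 2, 0)
target: VC(e4) = (0, 2, 0)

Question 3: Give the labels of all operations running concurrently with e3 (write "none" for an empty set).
e2, e4

concurrent with e3 ([4,6]): every op whose interval crosses 4..6
e1 [1,2]: before
e2 [3,…): concurrent
e4 [5,7]: concurrent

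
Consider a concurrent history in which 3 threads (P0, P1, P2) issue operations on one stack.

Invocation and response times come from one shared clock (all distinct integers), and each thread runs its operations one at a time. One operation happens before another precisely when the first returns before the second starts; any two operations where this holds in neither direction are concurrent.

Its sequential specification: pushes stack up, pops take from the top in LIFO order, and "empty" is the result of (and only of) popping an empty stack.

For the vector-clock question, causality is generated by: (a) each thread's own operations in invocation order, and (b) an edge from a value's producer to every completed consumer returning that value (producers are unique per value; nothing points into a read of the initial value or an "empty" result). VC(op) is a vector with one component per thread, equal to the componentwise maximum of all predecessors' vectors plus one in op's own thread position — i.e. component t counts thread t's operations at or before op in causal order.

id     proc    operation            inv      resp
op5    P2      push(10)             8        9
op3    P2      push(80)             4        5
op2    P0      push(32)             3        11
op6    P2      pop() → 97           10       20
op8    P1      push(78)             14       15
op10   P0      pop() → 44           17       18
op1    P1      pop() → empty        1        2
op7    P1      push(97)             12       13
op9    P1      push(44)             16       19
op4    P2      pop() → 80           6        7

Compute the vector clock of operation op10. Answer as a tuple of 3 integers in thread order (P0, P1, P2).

no predecessors for op3 (invoked 4): P2 increments from zero → (0, 0, 1)
no predecessors for op1 (invoked 1): P1 increments from zero → (0, 1, 0)
no predecessors for op2 (invoked 3): P0 increments from zero → (1, 0, 0)
merge at op4 (invoked 6): VC(op3)=(0, 0, 1), own-thread bump on P2 → (0, 0, 2)
merge at op7 (invoked 12): VC(op1)=(0, 1, 0), own-thread bump on P1 → (0, 2, 0)
merge at op5 (invoked 8): VC(op4)=(0, 0, 2), own-thread bump on P2 → (0, 0, 3)
merge at op8 (invoked 14): VC(op7)=(0, 2, 0), own-thread bump on P1 → (0, 3, 0)
merge at op9 (invoked 16): VC(op8)=(0, 3, 0), own-thread bump on P1 → (0, 4, 0)
merge at op6 (invoked 10): VC(op5)=(0, 0, 3), VC(op7)=(0, 2, 0), own-thread bump on P2 → (0, 2, 4)
merge at op10 (invoked 17): VC(op2)=(1, 0, 0), VC(op9)=(0, 4, 0), own-thread bump on P0 → (2, 4, 0)
target: VC(op10) = (2, 4, 0)

(2, 4, 0)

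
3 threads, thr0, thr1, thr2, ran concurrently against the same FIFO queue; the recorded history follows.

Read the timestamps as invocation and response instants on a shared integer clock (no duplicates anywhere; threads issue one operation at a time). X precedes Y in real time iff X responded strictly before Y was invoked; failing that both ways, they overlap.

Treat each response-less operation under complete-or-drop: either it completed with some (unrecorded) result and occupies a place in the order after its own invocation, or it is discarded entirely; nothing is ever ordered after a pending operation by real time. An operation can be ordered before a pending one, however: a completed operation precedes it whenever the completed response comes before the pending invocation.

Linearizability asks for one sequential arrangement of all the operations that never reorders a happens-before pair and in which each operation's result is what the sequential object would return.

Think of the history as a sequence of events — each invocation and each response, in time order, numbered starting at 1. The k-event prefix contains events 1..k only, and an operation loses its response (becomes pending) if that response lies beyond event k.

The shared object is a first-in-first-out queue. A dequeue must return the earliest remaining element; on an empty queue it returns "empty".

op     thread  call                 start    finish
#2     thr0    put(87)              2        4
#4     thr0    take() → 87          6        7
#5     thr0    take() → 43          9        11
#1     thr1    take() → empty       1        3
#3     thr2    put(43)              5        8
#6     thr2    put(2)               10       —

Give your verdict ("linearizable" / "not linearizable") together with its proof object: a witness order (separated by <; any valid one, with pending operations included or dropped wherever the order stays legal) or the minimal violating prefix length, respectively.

linearizable — witness: #1 < #2 < #3 < #4 < #5

step 1: #1 take() → empty — queue <>
step 2: #2 put(87) — queue <87>
step 3: #3 put(43) — queue <87,43>
step 4: #4 take() → 87 — queue <43>
step 5: #5 take() → 43 — queue <>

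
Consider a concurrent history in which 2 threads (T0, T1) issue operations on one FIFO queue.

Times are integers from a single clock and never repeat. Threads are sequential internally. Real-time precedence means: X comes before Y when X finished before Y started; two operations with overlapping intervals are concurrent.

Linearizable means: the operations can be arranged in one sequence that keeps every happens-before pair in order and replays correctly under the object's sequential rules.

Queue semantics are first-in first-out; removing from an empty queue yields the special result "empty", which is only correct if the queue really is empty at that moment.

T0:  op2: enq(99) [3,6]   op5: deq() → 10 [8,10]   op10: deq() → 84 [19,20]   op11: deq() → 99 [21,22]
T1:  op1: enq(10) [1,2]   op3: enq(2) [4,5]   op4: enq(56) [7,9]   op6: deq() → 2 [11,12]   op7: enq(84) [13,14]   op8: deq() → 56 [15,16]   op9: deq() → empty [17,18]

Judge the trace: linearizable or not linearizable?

not linearizable

events 1..15 are fine; event 16 — the response of op8 at time 16 — makes the prefix non-linearizable
all 4 real-time-respecting orders fail — 8 completed FIFO queue operations, no legal replay
one such order, op1, op2, op3, op4, op5, op6, op7, op8, breaks at step 6 where op6 deq() → 2 is illegal
one such order, op1, op2, op3, op5, op4, op6, op7, op8, breaks at step 6 where op6 deq() → 2 is illegal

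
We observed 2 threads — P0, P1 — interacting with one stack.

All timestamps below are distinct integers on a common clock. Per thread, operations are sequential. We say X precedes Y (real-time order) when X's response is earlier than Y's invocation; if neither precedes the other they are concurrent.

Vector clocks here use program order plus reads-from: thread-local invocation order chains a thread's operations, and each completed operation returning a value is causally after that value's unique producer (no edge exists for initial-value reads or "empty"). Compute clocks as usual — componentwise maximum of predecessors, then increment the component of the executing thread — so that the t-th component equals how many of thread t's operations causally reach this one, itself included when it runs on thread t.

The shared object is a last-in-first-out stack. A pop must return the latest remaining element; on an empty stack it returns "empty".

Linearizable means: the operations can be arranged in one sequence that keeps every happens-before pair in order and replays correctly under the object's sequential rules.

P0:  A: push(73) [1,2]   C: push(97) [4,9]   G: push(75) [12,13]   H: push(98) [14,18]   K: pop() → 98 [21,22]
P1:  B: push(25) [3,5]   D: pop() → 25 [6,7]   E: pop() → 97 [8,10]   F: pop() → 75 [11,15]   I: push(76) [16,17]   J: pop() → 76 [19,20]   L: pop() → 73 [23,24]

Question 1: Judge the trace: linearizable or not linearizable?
witness order: A, B, D, C, E, G, F, H, I, J, K, L
1. A push(73), leaving stack <73>
2. B push(25), leaving stack <73,25>
3. D pop() → 25, leaving stack <73>
4. C push(97), leaving stack <73,97>
5. E pop() → 97, leaving stack <73>
6. G push(75), leaving stack <73,75>
7. F pop() → 75, leaving stack <73>
8. H push(98), leaving stack <73,98>
9. I push(76), leaving stack <73,98,76>
10. J pop() → 76, leaving stack <73,98>
11. K pop() → 98, leaving stack <73>
12. L pop() → 73, leaving stack <>

linearizable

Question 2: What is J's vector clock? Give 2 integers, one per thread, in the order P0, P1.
Answer: (3, 6)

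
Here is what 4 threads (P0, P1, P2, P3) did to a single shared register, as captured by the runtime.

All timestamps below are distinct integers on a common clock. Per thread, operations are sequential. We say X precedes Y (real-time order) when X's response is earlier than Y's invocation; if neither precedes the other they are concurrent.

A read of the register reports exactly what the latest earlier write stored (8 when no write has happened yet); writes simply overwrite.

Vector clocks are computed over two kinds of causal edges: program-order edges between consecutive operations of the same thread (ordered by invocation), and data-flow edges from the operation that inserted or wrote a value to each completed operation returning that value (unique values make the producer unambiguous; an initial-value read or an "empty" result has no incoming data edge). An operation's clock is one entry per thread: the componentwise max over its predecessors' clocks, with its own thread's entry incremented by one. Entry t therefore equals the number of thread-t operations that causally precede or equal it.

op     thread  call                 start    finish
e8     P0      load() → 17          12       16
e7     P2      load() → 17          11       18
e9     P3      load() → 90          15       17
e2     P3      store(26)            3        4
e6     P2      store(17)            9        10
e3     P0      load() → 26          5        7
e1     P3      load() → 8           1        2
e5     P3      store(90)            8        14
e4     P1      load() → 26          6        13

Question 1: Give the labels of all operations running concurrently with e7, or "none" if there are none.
e4, e5, e8, e9

e7 spans [11,18]: anything still running between times 11 and 18 counts as concurrent
e1 [1,2]: before
e2 [3,4]: before
e3 [5,7]: before
e4 [6,13]: concurrent
e5 [8,14]: concurrent
e6 [9,10]: before
e8 [12,16]: concurrent
e9 [15,17]: concurrent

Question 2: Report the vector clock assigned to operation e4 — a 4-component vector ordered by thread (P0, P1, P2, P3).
(0, 1, 0, 2)

root op e1, invoked 1: fresh clock plus P3's own tick → (0, 0, 0, 1)
root op e6, invoked 9: fresh clock plus P2's own tick → (0, 0, 1, 0)
invoked at 3, e2 merges VC(e1)=(0, 0, 0, 1) and bumps P3's slot → (0, 0, 0, 2)
invoked at 11, e7 merges VC(e6)=(0, 0, 1, 0) and bumps P2's slot → (0, 0, 2, 0)
invoked at 8, e5 merges VC(e2)=(0, 0, 0, 2) and bumps P3's slot → (0, 0, 0, 3)
invoked at 6, e4 merges VC(e2)=(0, 0, 0, 2) and bumps P1's slot → (0, 1, 0, 2)
invoked at 5, e3 merges VC(e2)=(0, 0, 0, 2) and bumps P0's slot → (1, 0, 0, 2)
invoked at 15, e9 merges VC(e5)=(0, 0, 0, 3) and bumps P3's slot → (0, 0, 0, 4)
invoked at 12, e8 merges VC(e3)=(1, 0, 0, 2), VC(e6)=(0, 0, 1, 0) and bumps P0's slot → (2, 0, 1, 2)
target: VC(e4) = (0, 1, 0, 2)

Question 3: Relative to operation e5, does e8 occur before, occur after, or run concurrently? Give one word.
concurrent

e8 spans [12,16], e5 spans [8,14]
the intervals overlap in both directions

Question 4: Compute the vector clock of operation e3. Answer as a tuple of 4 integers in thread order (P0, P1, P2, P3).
(1, 0, 0, 2)

no predecessors for e1 (invoked 1): P3 increments from zero → (0, 0, 0, 1)
no predecessors for e6 (invoked 9): P2 increments from zero → (0, 0, 1, 0)
e2 (invocation 3): componentwise max over VC(e1)=(0, 0, 0, 1), +1 at P3, giving (0, 0, 0, 2)
e7 (invocation 11): componentwise max over VC(e6)=(0, 0, 1, 0), +1 at P2, giving (0, 0, 2, 0)
e5 (invocation 8): componentwise max over VC(e2)=(0, 0, 0, 2), +1 at P3, giving (0, 0, 0, 3)
e4 (invocation 6): componentwise max over VC(e2)=(0, 0, 0, 2), +1 at P1, giving (0, 1, 0, 2)
e3 (invocation 5): componentwise max over VC(e2)=(0, 0, 0, 2), +1 at P0, giving (1, 0, 0, 2)
e9 (invocation 15): componentwise max over VC(e5)=(0, 0, 0, 3), +1 at P3, giving (0, 0, 0, 4)
e8 (invocation 12): componentwise max over VC(e3)=(1, 0, 0, 2), VC(e6)=(0, 0, 1, 0), +1 at P0, giving (2, 0, 1, 2)
target: VC(e3) = (1, 0, 0, 2)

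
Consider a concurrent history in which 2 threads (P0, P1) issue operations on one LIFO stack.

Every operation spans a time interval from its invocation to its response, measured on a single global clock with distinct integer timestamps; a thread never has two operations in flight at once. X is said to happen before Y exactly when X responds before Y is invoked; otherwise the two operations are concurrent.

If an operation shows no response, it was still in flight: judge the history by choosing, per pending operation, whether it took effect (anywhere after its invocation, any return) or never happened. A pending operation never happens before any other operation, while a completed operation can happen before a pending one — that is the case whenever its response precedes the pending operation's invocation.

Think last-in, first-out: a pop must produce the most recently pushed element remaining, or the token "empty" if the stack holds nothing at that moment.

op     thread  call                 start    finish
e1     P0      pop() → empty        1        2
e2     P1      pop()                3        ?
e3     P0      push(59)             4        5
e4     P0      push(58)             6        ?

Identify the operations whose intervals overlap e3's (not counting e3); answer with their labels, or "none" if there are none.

overlap test against e3 [4,5]: concurrent iff the interval meets 4..5
e1 [1,2]: before
e2 [3,…): concurrent
e4 [6,…): after

e2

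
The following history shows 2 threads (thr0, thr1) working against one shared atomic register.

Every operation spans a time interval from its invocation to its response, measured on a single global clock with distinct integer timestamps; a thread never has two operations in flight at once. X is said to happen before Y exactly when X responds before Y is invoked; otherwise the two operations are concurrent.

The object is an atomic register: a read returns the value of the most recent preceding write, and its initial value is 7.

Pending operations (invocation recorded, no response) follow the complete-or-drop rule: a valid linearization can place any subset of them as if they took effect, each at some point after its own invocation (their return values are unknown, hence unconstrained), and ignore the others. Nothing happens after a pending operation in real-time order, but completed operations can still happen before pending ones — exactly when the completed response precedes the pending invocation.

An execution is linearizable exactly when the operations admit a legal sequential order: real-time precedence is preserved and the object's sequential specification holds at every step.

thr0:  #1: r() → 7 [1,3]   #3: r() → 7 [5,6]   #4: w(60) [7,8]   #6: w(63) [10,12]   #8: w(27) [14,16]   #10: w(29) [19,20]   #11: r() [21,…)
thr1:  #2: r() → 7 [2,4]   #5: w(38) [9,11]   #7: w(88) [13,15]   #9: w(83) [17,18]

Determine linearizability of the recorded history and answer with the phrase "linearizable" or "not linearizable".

a witness: #1, #2, #3, #4, #5, #6, #7, #8, #9, #10
after step 1 (#1 r() → 7): value 7
after step 2 (#2 r() → 7): value 7
after step 3 (#3 r() → 7): value 7
after step 4 (#4 w(60)): value 60
after step 5 (#5 w(38)): value 38
after step 6 (#6 w(63)): value 63
after step 7 (#7 w(88)): value 88
after step 8 (#8 w(27)): value 27
after step 9 (#9 w(83)): value 83
after step 10 (#10 w(29)): value 29

linearizable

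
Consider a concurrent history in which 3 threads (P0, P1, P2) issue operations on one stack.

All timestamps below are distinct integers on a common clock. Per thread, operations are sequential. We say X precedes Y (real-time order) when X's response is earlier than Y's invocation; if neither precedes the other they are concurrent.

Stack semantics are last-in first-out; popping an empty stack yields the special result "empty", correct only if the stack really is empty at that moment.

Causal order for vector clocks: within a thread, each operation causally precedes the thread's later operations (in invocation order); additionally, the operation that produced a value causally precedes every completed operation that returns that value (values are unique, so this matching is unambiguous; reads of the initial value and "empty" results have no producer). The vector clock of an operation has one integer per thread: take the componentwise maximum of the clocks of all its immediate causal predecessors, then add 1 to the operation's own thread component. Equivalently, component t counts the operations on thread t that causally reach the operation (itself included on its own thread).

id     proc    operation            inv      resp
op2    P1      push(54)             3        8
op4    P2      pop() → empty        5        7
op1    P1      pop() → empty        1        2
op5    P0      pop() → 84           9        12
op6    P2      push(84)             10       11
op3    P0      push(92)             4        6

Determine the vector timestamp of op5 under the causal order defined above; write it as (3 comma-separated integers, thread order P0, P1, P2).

(2, 0, 2)

no predecessors for op4 (invoked 5): P2 increments from zero → (0, 0, 1)
no predecessors for op1 (invoked 1): P1 increments from zero → (0, 1, 0)
no predecessors for op3 (invoked 4): P0 increments from zero → (1, 0, 0)
op6, invoked 10, takes VC(op4)=(0, 0, 1) under max, adds 1 for P2 → (0, 0, 2)
op2, invoked 3, takes VC(op1)=(0, 1, 0) under max, adds 1 for P1 → (0, 2, 0)
op5, invoked 9, takes VC(op3)=(1, 0, 0), VC(op6)=(0, 0, 2) under max, adds 1 for P0 → (2, 0, 2)
target: VC(op5) = (2, 0, 2)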